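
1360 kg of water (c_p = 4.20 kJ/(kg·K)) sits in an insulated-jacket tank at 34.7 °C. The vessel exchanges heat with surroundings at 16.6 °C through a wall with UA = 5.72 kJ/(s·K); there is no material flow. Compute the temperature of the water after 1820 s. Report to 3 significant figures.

19.5 °C

Unsteady energy balance on the tank contents: M c_p dT/dt = −UA(T − T_amb).
dT/dt = (T_ss − T)/τ with T_ss = T_amb = 16.600 °C, τ = M c_p/UA = 1360·4.20/5.72 = 998.60 s.
Solution: T(t) = T_ss + (T₀ − T_ss) e^(−t/τ).
T(1820) = 16.600 + (18.100)·0.16161 = 19.525 °C.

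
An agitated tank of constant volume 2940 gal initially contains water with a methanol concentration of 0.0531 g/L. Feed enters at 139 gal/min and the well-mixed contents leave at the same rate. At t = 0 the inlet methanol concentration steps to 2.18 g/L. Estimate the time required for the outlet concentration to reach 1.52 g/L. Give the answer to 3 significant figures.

Species balance: V dC/dt = Q(C_in − C) ⇒ τ = V/Q = 21.151 min.
C(t) = C_in + (C₀ − C_in) e^(−t/τ). Set C = 1.52 and solve for t:
e^(−t/τ) = (C − C_in)/(C₀ − C_in) = (1.52 − 2.18)/(0.0531 − 2.18) = 0.31031
t = −τ ln(…) = 21.151 × 1.1702 = 24.751 min.

24.8 min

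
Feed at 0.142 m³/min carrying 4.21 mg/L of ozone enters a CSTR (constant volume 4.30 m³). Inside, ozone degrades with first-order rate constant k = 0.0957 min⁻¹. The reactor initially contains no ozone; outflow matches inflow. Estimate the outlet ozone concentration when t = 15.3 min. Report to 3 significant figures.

0.929 mg/L

Species balance: V dC/dt = Q C_in − Q C − k V C.
This is linear with rate a = Q/V + k = 0.12872 min⁻¹.
C_ss = Q C_in/(Q + kV) = 1.0801 mg/L; C(t) = C_ss + (C₀ − C_ss) e^(−a t).
C(15.3) = 1.0801 + (-1.0801)·e^(−0.12872·15.3) = 1.0801 + (-1.0801)·0.13953 = 0.92935 mg/L.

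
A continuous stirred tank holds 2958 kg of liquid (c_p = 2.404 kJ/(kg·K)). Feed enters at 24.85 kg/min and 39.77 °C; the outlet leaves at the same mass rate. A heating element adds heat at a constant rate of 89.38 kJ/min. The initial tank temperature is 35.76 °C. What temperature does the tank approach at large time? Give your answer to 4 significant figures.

M c_p dT/dt = ṁ c_p (T_in − T) + Q̇.
At steady state dT/dt = 0 ⇒ T_ss = T_in + Q̇/(ṁ c_p) = 39.77 + 89.38/(24.85·2.404) = 41.2662 °C.

41.27 °C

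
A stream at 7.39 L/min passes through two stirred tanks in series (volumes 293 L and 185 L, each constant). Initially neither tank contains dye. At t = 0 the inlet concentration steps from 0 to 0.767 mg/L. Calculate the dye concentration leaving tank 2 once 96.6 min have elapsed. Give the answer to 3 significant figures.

0.613 mg/L

Species balance on tank i: dCᵢ/dt = (Cᵢ₋₁ − Cᵢ)/τᵢ with τᵢ = Vᵢ/Q.
τ₁ = 293/7.39 = 39.648 min; τ₂ = 185/7.39 = 25.034 min.
Solving the cascade with C₁(0)=C₂(0)=0 gives C₂(t) = C_in[1 − (τ₁ e^(−t/τ₁) − τ₂ e^(−t/τ₂))/(τ₁ − τ₂)].
At t = 96.6: e^(−t/τ₁) = 0.087473, e^(−t/τ₂) = 0.021094.
C₂ = 0.767·[1 − (39.648·0.087473 − 25.034·0.021094)/(14.614)] = 0.767·0.79882 = 0.61270 mg/L.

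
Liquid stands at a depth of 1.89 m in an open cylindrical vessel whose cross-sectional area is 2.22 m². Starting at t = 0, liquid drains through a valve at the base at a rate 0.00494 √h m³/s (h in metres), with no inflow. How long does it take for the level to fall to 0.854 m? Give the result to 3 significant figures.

405 s

A dh/dt = −Q_out = −0.00494 √h.
∫ h^(−1/2) dh = −(0.00494/A) ∫ dt, giving 2√h = 2√h₀ − (0.00494/A) t.
t = 2A(√h₀ − √h)/0.00494 = 2·2.22·(√1.89 − √0.854)/0.00494
  = 4.4400 × (1.3748 − 0.92412) / 0.00494 = 405.04 s.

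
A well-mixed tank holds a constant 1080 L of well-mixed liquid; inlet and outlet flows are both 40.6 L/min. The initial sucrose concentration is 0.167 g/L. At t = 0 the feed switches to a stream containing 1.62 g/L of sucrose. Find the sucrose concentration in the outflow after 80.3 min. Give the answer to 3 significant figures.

Mass balance on the solute (V constant): V dC/dt = Q(C_in − C).
Rewrite as dC/dt + C/τ = C_in/τ, τ = V/Q = 26.601 min.
This is linear first-order; C(t) = C_in + (C₀ − C_in) e^(−t/τ).
C(80.3) = 1.62 + (0.167 − 1.62)·e^(−80.3/26.601) = 1.62 + (-1.4530)·0.048865 = 1.5490 g/L.

1.55 g/L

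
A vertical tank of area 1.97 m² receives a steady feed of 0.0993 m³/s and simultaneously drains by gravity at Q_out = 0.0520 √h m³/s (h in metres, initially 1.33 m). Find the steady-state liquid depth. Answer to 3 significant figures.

A dh/dt = Q_in − 0.0520 √h. Steady state requires inflow = outflow:
Q_in = 0.0520 √h_ss ⇒ √h_ss = 0.0993/0.0520 = 1.9096.
h_ss = 1.9096² = 3.6466 m. (Since h₀ = 1.33 m < h_ss, the level will rise toward this value.)

3.65 m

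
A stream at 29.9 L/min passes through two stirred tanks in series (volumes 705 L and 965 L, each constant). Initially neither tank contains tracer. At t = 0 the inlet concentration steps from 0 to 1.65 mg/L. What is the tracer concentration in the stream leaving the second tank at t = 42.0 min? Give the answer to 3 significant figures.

0.737 mg/L

Species balance on tank i: dCᵢ/dt = (Cᵢ₋₁ − Cᵢ)/τᵢ with τᵢ = Vᵢ/Q.
τ₁ = 705/29.9 = 23.579 min; τ₂ = 965/29.9 = 32.274 min.
Solving the cascade with C₁(0)=C₂(0)=0 gives C₂(t) = C_in[1 − (τ₁ e^(−t/τ₁) − τ₂ e^(−t/τ₂))/(τ₁ − τ₂)].
At t = 42.0: e^(−t/τ₁) = 0.16842, e^(−t/τ₂) = 0.27216.
C₂ = 1.65·[1 − (23.579·0.16842 − 32.274·0.27216)/(-8.6957)] = 1.65·0.44653 = 0.73678 mg/L.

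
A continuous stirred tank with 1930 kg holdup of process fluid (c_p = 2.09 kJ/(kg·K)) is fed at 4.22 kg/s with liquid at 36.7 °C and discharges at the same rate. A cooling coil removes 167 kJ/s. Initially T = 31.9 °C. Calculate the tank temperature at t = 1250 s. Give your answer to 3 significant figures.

18.7 °C

Energy balance: M c_p dT/dt = ṁ c_p (T_in − T) − 167.
τ = M/ṁ = 457.35 s; T_ss = T_in − Q̇/(ṁ c_p) = 36.7 − 167/(4.22·2.09) = 17.765 °C.
Integrating: T(t) = T_ss + (T₀ − T_ss) e^(−t/τ).
T(1250) = 17.765 + (14.135)·e^(−1250/457.35) = 17.765 + (14.135)·0.065013 = 18.684 °C.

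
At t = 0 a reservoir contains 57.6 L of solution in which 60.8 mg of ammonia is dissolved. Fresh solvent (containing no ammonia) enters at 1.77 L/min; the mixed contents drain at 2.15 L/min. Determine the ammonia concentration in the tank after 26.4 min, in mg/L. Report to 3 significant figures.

Total volume: dV/dt = Q_in − Q_out = -0.38000 L/min, so V(t) = 57.6 − 0.38000 t and V(26.4) = 47.568 L.
Species balance (pure solvent in): dm/dt = −Q_out · m/V(t).
dm/m = −Q_out dt/(V₀ − 0.38000 t); integrating gives ln(m/m₀) = −(Q_out/(Q_in−Q_out)) ln(V/V₀).
m = m₀ (V₀/V)^(Q_out/(Q_in−Q_out)) = 60.8 × (57.6/47.568)^(-5.6579) = 20.592 mg.
C = m/V = 20.592/47.568 = 0.43289 mg/L.

0.433 mg/L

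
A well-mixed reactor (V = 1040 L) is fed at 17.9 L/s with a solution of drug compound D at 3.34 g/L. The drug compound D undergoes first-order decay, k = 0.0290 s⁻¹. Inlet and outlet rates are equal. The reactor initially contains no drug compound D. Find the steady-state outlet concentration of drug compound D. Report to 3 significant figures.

1.24 g/L

V dC/dt = Q(C_in − C) − k V C.
Steady state (dC/dt = 0): C_ss = Q C_in/(Q + kV) = C_in/(1 + kV/Q).
C_ss = 17.9·3.34/(17.9 + 0.0290·1040) = 59.786/48.060 = 1.2440 g/L.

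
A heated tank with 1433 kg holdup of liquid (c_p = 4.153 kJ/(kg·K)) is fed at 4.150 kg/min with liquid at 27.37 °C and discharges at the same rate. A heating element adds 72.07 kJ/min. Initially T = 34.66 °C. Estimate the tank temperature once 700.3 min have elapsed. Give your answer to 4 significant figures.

Unsteady energy balance on the tank contents: M c_p dT/dt = ṁ c_p (T_in − T) + 72.07.
τ = M/ṁ = 345.301 min; T_ss = T_in + Q̇/(ṁ c_p) = 27.37 + 72.07/(4.150·4.153) = 31.5516 °C.
This is linear first-order; T(t) = T_ss + (T₀ − T_ss) e^(−t/τ).
T(700.3) = 31.5516 + (3.10838)·e^(−700.3/345.301) = 31.5516 + (3.10838)·0.131587 = 31.9606 °C.

31.96 °C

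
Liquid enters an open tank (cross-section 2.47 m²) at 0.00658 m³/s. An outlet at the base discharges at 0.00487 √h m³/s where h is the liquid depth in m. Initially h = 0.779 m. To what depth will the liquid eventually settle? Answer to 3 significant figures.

Level balance: A dh/dt = 0.00658 − 0.00487 √h. Setting dh/dt = 0:
Q_in = 0.00487 √h_ss ⇒ √h_ss = 0.00658/0.00487 = 1.3511.
h_ss = 1.3511² = 1.8256 m. (Since h₀ = 0.779 m < h_ss, the level will rise toward this value.)

1.83 m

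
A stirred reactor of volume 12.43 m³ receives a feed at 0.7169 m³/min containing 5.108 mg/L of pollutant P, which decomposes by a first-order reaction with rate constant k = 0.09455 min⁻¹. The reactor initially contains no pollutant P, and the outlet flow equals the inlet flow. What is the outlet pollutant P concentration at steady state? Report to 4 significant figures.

Species balance: V dC/dt = Q C_in − Q C − k V C.
At steady state: 0 = Q C_in − (Q + kV) C_ss, so C_ss = Q C_in/(Q + kV).
C_ss = 0.7169·5.108/(0.7169 + 0.09455·12.43) = 3.66193/1.89216 = 1.93532 mg/L.

1.935 mg/L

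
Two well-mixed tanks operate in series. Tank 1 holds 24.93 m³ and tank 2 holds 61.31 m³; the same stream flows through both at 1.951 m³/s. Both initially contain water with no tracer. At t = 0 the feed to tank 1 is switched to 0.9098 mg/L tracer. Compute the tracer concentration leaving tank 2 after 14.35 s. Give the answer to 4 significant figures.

0.1414 mg/L

Species balance on tank i: dCᵢ/dt = (Cᵢ₋₁ − Cᵢ)/τᵢ with τᵢ = Vᵢ/Q.
τ₁ = 24.93/1.951 = 12.7781 s; τ₂ = 61.31/1.951 = 31.4249 s.
Tank 1: C₁ = C_in(1 − e^(−t/τ₁)). Tank 2 (τ₁ ≠ τ₂): C₂ = C_in[1 − (τ₁ e^(−t/τ₁) − τ₂ e^(−t/τ₂))/(τ₁ − τ₂)].
At t = 14.35: e^(−t/τ₁) = 0.325296, e^(−t/τ₂) = 0.633406.
C₂ = 0.9098·[1 − (12.7781·0.325296 − 31.4249·0.633406)/(-18.6468)] = 0.9098·0.155457 = 0.141435 mg/L.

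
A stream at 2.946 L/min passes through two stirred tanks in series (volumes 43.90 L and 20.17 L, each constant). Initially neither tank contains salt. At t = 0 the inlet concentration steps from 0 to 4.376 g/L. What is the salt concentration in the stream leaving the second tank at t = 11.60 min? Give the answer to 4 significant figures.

Each tank obeys Vᵢ dCᵢ/dt = Q(Cᵢ₋₁ − Cᵢ), so τᵢ = Vᵢ/Q.
τ₁ = 43.90/2.946 = 14.9016 min; τ₂ = 20.17/2.946 = 6.84657 min.
Solving the cascade with C₁(0)=C₂(0)=0 gives C₂(t) = C_in[1 − (τ₁ e^(−t/τ₁) − τ₂ e^(−t/τ₂))/(τ₁ − τ₂)].
At t = 11.60: e^(−t/τ₁) = 0.459121, e^(−t/τ₂) = 0.183732.
C₂ = 4.376·[1 − (14.9016·0.459121 − 6.84657·0.183732)/(8.05499)] = 4.376·0.306804 = 1.34258 g/L.

1.343 g/L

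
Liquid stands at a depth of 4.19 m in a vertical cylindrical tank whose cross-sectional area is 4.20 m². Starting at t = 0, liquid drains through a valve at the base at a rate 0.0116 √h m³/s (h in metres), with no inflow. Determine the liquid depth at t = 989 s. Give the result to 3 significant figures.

With no inflow, A dh/dt = −0.0116 √h.
Separate and integrate: 2(√h − √h₀) = −(0.0116/A) t.
√h = √4.19 − 0.0116·989/(2·4.20) = 2.0469 − 1.3658 = 0.68119.
h = 0.68119² = 0.46402 m.

0.464 m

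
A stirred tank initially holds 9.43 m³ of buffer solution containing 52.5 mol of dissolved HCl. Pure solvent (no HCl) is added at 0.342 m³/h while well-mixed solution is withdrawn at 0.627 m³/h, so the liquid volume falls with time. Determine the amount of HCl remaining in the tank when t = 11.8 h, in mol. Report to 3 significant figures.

Let m(t) be the amount of HCl. Volume: V(t) = V₀ + (Q_in − Q_out) t = 9.43 − 0.28500 t; V(11.8) = 6.0670 m³.
Solute balance: dm/dt = 0 − Q_out C = −Q_out m/V(t).
Separate: dm/m = −Q_out dt/V(t) ⇒ ln(m/m₀) = −(Q_out/(Q_in−Q_out)) ln(V/V₀).
m = m₀ (V₀/V)^(Q_out/(Q_in−Q_out)) = 52.5 × (9.43/6.0670)^(-2.2000) = 19.896 mol.

19.9 mol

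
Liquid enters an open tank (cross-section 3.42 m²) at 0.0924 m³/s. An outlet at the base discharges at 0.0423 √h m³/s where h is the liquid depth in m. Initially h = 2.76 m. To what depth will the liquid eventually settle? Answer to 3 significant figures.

4.77 m

Level balance: A dh/dt = 0.0924 − 0.0423 √h. Setting dh/dt = 0:
Q_in = 0.0423 √h_ss ⇒ √h_ss = 0.0924/0.0423 = 2.1844.
h_ss = 2.1844² = 4.7716 m. (Since h₀ = 2.76 m < h_ss, the level will rise toward this value.)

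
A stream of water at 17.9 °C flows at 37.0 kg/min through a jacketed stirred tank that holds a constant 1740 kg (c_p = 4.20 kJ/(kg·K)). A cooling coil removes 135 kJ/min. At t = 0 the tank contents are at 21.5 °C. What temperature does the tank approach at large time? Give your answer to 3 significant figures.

Unsteady energy balance on the tank contents: M c_p dT/dt = ṁ c_p (T_in − T) − 135.
At steady state dT/dt = 0 ⇒ T_ss = T_in − Q̇/(ṁ c_p) = 17.9 − 135/(37.0·4.20) = 17.031 °C.

17.0 °C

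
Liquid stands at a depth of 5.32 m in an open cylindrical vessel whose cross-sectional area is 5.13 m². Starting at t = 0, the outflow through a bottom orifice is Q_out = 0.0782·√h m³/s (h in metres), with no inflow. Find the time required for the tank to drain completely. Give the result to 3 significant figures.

A dh/dt = −Q_out = −0.0782 √h.
Separate and integrate: 2(√h − √h₀) = −(0.0782/A) t.
Tank is empty when √h = 0: t_empty = 2A√h₀/0.0782.
t_empty = 2·5.13·√5.32/0.0782 = 10.260·2.3065/0.0782 = 302.62 s.

303 s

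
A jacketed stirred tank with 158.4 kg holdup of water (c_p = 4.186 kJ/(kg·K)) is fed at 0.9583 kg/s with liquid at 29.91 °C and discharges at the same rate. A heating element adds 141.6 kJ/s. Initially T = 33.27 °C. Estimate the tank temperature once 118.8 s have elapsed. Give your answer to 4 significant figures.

M c_p dT/dt = ṁ c_p (T_in − T) + Q̇.
τ = M/ṁ = 165.293 s; T_ss = T_in + Q̇/(ṁ c_p) = 29.91 + 141.6/(0.9583·4.186) = 65.2090 °C.
T approaches T_ss exponentially: T(t) = T_ss + (T₀ − T_ss) e^(−t/τ).
T(118.8) = 65.2090 + (-31.9390)·e^(−118.8/165.293) = 65.2090 + (-31.9390)·0.487373 = 49.6428 °C.

49.64 °C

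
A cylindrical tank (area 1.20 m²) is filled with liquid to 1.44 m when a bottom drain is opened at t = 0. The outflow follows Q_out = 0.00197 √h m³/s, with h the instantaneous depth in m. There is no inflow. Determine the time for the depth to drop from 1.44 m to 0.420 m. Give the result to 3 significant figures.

Accumulation of liquid (constant cross-section A): A dh/dt = −0.00197 √h.
This is separable: 2 d(√h)/dt = −0.00197/A, so √h = √h₀ − (0.00197/(2A)) t.
t = 2A(√h₀ − √h)/0.00197 = 2·1.20·(√1.44 − √0.420)/0.00197
  = 2.4000 × (1.2000 − 0.64807) / 0.00197 = 672.40 s.

672 s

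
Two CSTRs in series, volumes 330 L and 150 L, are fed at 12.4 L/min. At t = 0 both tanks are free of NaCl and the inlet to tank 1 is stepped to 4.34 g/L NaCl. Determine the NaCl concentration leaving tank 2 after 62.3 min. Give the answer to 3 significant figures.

3.60 g/L

Each tank obeys Vᵢ dCᵢ/dt = Q(Cᵢ₋₁ − Cᵢ), so τᵢ = Vᵢ/Q.
τ₁ = 330/12.4 = 26.613 min; τ₂ = 150/12.4 = 12.097 min.
Solving the cascade with C₁(0)=C₂(0)=0 gives C₂(t) = C_in[1 − (τ₁ e^(−t/τ₁) − τ₂ e^(−t/τ₂))/(τ₁ − τ₂)].
At t = 62.3: e^(−t/τ₁) = 0.096234, e^(−t/τ₂) = 0.0057986.
C₂ = 4.34·[1 − (26.613·0.096234 − 12.097·0.0057986)/(14.516)] = 4.34·0.82840 = 3.5953 g/L.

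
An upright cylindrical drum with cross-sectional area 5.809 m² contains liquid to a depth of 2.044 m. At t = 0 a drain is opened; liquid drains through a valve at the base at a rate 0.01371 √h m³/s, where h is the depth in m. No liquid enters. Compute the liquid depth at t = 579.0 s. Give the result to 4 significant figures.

0.5572 m

With no inflow, A dh/dt = −0.01371 √h.
Separate and integrate: 2(√h − √h₀) = −(0.01371/A) t.
√h = √2.044 − 0.01371·579.0/(2·5.809) = 1.42969 − 0.683258 = 0.746427.
h = 0.746427² = 0.557154 m.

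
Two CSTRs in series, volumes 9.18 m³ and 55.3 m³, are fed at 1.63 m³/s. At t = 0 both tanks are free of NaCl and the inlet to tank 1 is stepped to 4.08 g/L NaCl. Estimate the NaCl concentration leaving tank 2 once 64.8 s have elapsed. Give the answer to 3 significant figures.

3.36 g/L

Species balance on tank i: dCᵢ/dt = (Cᵢ₋₁ − Cᵢ)/τᵢ with τᵢ = Vᵢ/Q.
τ₁ = 9.18/1.63 = 5.6319 s; τ₂ = 55.3/1.63 = 33.926 s.
Tank 1: C₁ = C_in(1 − e^(−t/τ₁)). Tank 2 (τ₁ ≠ τ₂): C₂ = C_in[1 − (τ₁ e^(−t/τ₁) − τ₂ e^(−t/τ₂))/(τ₁ − τ₂)].
At t = 64.8: e^(−t/τ₁) = 1.0071e-05, e^(−t/τ₂) = 0.14808.
C₂ = 4.08·[1 − (5.6319·1.0071e-05 − 33.926·0.14808)/(-28.294)] = 4.08·0.82245 = 3.3556 g/L.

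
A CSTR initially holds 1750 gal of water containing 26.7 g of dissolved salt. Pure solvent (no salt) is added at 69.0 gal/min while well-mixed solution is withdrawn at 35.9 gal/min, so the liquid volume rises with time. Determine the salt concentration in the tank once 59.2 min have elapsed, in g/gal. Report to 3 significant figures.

0.00319 g/gal

Let m(t) be the amount of salt. Volume: V(t) = V₀ + (Q_in − Q_out) t = 1750 + 33.100 t; V(59.2) = 3709.5 gal.
No salt enters, so dm/dt = −Q_out · (m/V).
dm/m = −Q_out dt/(V₀ + 33.100 t); integrating gives ln(m/m₀) = −(Q_out/(Q_in−Q_out)) ln(V/V₀).
m = m₀ (V₀/V)^(Q_out/(Q_in−Q_out)) = 26.7 × (1750/3709.5)^(1.0846) = 11.820 g.
C = m/V = 11.820/3709.5 = 0.0031865 g/gal.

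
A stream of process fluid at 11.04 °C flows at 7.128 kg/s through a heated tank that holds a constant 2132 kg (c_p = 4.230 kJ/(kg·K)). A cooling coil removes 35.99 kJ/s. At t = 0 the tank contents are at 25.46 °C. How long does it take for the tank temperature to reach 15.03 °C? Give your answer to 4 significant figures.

Energy balance: M c_p dT/dt = ṁ c_p (T_in − T) − 35.99.
τ = M/ṁ = 299.102 s; T_ss = T_in − Q̇/(ṁ c_p) = 9.84636 °C.
T(t) = T_ss + (T₀ − T_ss) e^(−t/τ). Set T = 15.03:
e^(−t/τ) = (15.03 − 9.84636)/(25.46 − 9.84636) = 0.331994
t = −299.102 · ln(0.331994) = 329.801 s.

329.8 s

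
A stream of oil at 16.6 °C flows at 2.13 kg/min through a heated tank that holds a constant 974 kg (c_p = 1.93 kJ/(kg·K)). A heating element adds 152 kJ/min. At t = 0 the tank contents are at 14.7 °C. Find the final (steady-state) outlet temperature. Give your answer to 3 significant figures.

53.6 °C

First-law balance (no shaft work): M c_p dT/dt = ṁ c_p (T_in − T) + 152.
At steady state dT/dt = 0 ⇒ T_ss = T_in + Q̇/(ṁ c_p) = 16.6 + 152/(2.13·1.93) = 53.575 °C.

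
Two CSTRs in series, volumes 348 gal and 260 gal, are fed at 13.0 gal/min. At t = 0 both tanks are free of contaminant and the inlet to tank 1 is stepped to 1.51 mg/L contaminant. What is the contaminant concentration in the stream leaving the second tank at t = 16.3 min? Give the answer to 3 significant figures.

Species balance on tank i: dCᵢ/dt = (Cᵢ₋₁ − Cᵢ)/τᵢ with τᵢ = Vᵢ/Q.
τ₁ = 348/13.0 = 26.769 min; τ₂ = 260/13.0 = 20.000 min.
Tank 1: C₁ = C_in(1 − e^(−t/τ₁)). Tank 2 (τ₁ ≠ τ₂): C₂ = C_in[1 − (τ₁ e^(−t/τ₁) − τ₂ e^(−t/τ₂))/(τ₁ − τ₂)].
At t = 16.3: e^(−t/τ₁) = 0.54394, e^(−t/τ₂) = 0.44264.
C₂ = 1.51·[1 − (26.769·0.54394 − 20.000·0.44264)/(6.7692)] = 1.51·0.15674 = 0.23668 mg/L.

0.237 mg/L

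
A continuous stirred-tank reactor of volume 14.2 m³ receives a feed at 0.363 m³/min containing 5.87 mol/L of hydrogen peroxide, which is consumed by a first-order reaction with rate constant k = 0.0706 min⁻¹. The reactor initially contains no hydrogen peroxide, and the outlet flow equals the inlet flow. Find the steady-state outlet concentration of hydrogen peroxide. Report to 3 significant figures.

1.56 mol/L

Species balance: V dC/dt = Q C_in − Q C − k V C.
At steady state: 0 = Q C_in − (Q + kV) C_ss, so C_ss = Q C_in/(Q + kV).
C_ss = 0.363·5.87/(0.363 + 0.0706·14.2) = 2.1308/1.3655 = 1.5604 mol/L.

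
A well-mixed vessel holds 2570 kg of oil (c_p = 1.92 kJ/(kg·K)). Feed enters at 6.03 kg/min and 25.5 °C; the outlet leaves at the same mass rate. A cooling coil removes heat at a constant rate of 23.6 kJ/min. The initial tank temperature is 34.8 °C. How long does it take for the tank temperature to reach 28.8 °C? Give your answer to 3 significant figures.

321 min

Energy balance: M c_p dT/dt = ṁ c_p (T_in − T) − 23.6.
τ = M/ṁ = 426.20 min; T_ss = T_in − Q̇/(ṁ c_p) = 23.462 °C.
T(t) = T_ss + (T₀ − T_ss) e^(−t/τ). Set T = 28.8:
e^(−t/τ) = (28.8 − 23.462)/(34.8 − 23.462) = 0.47083
t = −426.20 · ln(0.47083) = 321.04 min.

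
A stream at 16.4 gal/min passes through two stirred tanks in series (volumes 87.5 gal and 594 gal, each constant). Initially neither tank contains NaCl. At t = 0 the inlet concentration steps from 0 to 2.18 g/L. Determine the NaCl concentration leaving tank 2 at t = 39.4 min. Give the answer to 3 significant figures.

1.32 g/L

Species balance on tank i: dCᵢ/dt = (Cᵢ₋₁ − Cᵢ)/τᵢ with τᵢ = Vᵢ/Q.
τ₁ = 87.5/16.4 = 5.3354 min; τ₂ = 594/16.4 = 36.220 min.
Tank 1: C₁ = C_in(1 − e^(−t/τ₁)). Tank 2 (τ₁ ≠ τ₂): C₂ = C_in[1 − (τ₁ e^(−t/τ₁) − τ₂ e^(−t/τ₂))/(τ₁ − τ₂)].
At t = 39.4: e^(−t/τ₁) = 0.00062069, e^(−t/τ₂) = 0.33695.
C₂ = 2.18·[1 − (5.3354·0.00062069 − 36.220·0.33695)/(-30.884)] = 2.18·0.60494 = 1.3188 g/L.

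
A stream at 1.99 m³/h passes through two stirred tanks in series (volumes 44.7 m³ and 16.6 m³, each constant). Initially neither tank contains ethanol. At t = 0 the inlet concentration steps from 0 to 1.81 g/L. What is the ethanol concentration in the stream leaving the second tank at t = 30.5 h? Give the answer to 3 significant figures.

Time constants: τᵢ = Vᵢ/Q for each well-mixed tank.
τ₁ = 44.7/1.99 = 22.462 h; τ₂ = 16.6/1.99 = 8.3417 h.
Solving the cascade with C₁(0)=C₂(0)=0 gives C₂(t) = C_in[1 − (τ₁ e^(−t/τ₁) − τ₂ e^(−t/τ₂))/(τ₁ − τ₂)].
At t = 30.5: e^(−t/τ₁) = 0.25722, e^(−t/τ₂) = 0.025827.
C₂ = 1.81·[1 − (22.462·0.25722 − 8.3417·0.025827)/(14.121)] = 1.81·0.60609 = 1.0970 g/L.

1.10 g/L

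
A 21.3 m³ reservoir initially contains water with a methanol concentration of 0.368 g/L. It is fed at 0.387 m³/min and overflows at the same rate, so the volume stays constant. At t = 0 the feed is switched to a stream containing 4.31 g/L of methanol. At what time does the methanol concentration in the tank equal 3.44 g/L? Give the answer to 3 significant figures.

83.2 min

Species balance: V dC/dt = Q(C_in − C) ⇒ τ = V/Q = 55.039 min.
C(t) = C_in + (C₀ − C_in) e^(−t/τ). Set C = 3.44 and solve for t:
e^(−t/τ) = (C − C_in)/(C₀ − C_in) = (3.44 − 4.31)/(0.368 − 4.31) = 0.22070
t = −τ ln(…) = 55.039 × 1.5110 = 83.161 min.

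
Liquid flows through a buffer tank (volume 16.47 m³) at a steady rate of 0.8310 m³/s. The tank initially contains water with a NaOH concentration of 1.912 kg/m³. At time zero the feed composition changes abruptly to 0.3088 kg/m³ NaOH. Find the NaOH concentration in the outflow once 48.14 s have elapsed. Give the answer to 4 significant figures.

Unsteady species balance (constant V, well mixed): V dC/dt = Q(C_in − C).
Time constant τ = V/Q = 16.47/0.8310 = 19.8195 s.
C approaches C_in exponentially: C(t) = C_in + (C₀ − C_in) e^(−t/τ).
C(48.14) = 0.3088 + (1.912 − 0.3088)·e^(−48.14/19.8195) = 0.3088 + (1.60320)·0.0881318 = 0.450093 kg/m³.

0.4501 kg/m³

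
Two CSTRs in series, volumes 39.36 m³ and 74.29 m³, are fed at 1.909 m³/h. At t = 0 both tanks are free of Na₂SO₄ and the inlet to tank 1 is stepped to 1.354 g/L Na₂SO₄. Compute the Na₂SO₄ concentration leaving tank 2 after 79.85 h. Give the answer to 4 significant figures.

Each tank obeys Vᵢ dCᵢ/dt = Q(Cᵢ₋₁ − Cᵢ), so τᵢ = Vᵢ/Q.
τ₁ = 39.36/1.909 = 20.6181 h; τ₂ = 74.29/1.909 = 38.9157 h.
Tank 1: C₁ = C_in(1 − e^(−t/τ₁)). Tank 2 (τ₁ ≠ τ₂): C₂ = C_in[1 − (τ₁ e^(−t/τ₁) − τ₂ e^(−t/τ₂))/(τ₁ − τ₂)].
At t = 79.85: e^(−t/τ₁) = 0.0207999, e^(−t/τ₂) = 0.128494.
C₂ = 1.354·[1 − (20.6181·0.0207999 − 38.9157·0.128494)/(-18.2975)] = 1.354·0.750154 = 1.01571 g/L.

1.016 g/L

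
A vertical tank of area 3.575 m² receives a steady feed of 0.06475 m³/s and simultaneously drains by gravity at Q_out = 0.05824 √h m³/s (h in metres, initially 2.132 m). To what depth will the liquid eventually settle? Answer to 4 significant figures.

1.236 m

A dh/dt = Q_in − 0.05824 √h. Steady state requires inflow = outflow:
Q_in = 0.05824 √h_ss ⇒ √h_ss = 0.06475/0.05824 = 1.11178.
h_ss = 1.11178² = 1.23605 m. (Since h₀ = 2.132 m > h_ss, the level will fall toward this value.)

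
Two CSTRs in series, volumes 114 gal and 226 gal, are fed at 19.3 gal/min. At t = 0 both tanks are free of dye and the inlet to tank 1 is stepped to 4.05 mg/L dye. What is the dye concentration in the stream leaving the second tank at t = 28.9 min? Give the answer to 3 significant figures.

3.39 mg/L

Time constants: τᵢ = Vᵢ/Q for each well-mixed tank.
τ₁ = 114/19.3 = 5.9067 min; τ₂ = 226/19.3 = 11.710 min.
Solving the cascade with C₁(0)=C₂(0)=0 gives C₂(t) = C_in[1 − (τ₁ e^(−t/τ₁) − τ₂ e^(−t/τ₂))/(τ₁ − τ₂)].
At t = 28.9: e^(−t/τ₁) = 0.0075010, e^(−t/τ₂) = 0.084753.
C₂ = 4.05·[1 − (5.9067·0.0075010 − 11.710·0.084753)/(-5.8031)] = 4.05·0.83661 = 3.3883 mg/L.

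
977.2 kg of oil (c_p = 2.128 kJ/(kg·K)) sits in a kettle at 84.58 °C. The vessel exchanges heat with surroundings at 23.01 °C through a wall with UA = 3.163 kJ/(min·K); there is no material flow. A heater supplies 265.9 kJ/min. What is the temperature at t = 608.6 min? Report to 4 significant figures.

Lumped-capacitance energy balance: M c_p dT/dt = UA(T_amb − T) + Q̇.
dT/dt = (T_ss − T)/τ with T_ss = T_amb + Q̇/UA = 23.01 + 265.9/3.163 = 107.076 °C, τ = M c_p/UA = 977.2·2.128/3.163 = 657.440 min.
Integrating: T(t) = T_ss + (T₀ − T_ss) e^(−t/τ).
T(608.6) = 107.076 + (-22.4958)·0.396249 = 98.1618 °C.

98.16 °C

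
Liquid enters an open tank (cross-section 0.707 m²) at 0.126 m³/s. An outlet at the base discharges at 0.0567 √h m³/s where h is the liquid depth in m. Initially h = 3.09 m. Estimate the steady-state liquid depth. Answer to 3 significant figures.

Level balance: A dh/dt = 0.126 − 0.0567 √h. Setting dh/dt = 0:
Q_in = 0.0567 √h_ss ⇒ √h_ss = 0.126/0.0567 = 2.2222.
h_ss = 2.2222² = 4.9383 m. (Since h₀ = 3.09 m < h_ss, the level will rise toward this value.)

4.94 m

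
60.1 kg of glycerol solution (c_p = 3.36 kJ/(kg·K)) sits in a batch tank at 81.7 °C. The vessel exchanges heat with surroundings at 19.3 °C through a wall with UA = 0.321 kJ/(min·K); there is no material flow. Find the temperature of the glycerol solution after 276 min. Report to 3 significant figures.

Energy balance: M c_p dT/dt = −UA(T − T_amb).
dT/dt = (T_ss − T)/τ with T_ss = T_amb = 19.300 °C, τ = M c_p/UA = 60.1·3.36/0.321 = 629.08 min.
This is linear first-order; T(t) = T_ss + (T₀ − T_ss) e^(−t/τ).
T(276) = 19.300 + (62.400)·0.64485 = 59.539 °C.

59.5 °C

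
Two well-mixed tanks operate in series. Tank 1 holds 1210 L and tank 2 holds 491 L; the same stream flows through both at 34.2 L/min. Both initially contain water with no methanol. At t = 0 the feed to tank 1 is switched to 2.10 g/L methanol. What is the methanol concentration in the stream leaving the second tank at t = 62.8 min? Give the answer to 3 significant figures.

Each tank obeys Vᵢ dCᵢ/dt = Q(Cᵢ₋₁ − Cᵢ), so τᵢ = Vᵢ/Q.
τ₁ = 1210/34.2 = 35.380 min; τ₂ = 491/34.2 = 14.357 min.
Solving the cascade with C₁(0)=C₂(0)=0 gives C₂(t) = C_in[1 − (τ₁ e^(−t/τ₁) − τ₂ e^(−t/τ₂))/(τ₁ − τ₂)].
At t = 62.8: e^(−t/τ₁) = 0.16948, e^(−t/τ₂) = 0.012598.
C₂ = 2.10·[1 − (35.380·0.16948 − 14.357·0.012598)/(21.023)] = 2.10·0.72338 = 1.5191 g/L.

1.52 g/L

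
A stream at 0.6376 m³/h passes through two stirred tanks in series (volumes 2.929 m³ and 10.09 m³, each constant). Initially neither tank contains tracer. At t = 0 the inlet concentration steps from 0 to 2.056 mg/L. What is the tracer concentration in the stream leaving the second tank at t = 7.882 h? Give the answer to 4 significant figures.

Time constants: τᵢ = Vᵢ/Q for each well-mixed tank.
τ₁ = 2.929/0.6376 = 4.59379 h; τ₂ = 10.09/0.6376 = 15.8250 h.
Tank 1: C₁ = C_in(1 − e^(−t/τ₁)). Tank 2 (τ₁ ≠ τ₂): C₂ = C_in[1 − (τ₁ e^(−t/τ₁) − τ₂ e^(−t/τ₂))/(τ₁ − τ₂)].
At t = 7.882: e^(−t/τ₁) = 0.179821, e^(−t/τ₂) = 0.607700.
C₂ = 2.056·[1 − (4.59379·0.179821 − 15.8250·0.607700)/(-11.2312)] = 2.056·0.217288 = 0.446744 mg/L.

0.4467 mg/L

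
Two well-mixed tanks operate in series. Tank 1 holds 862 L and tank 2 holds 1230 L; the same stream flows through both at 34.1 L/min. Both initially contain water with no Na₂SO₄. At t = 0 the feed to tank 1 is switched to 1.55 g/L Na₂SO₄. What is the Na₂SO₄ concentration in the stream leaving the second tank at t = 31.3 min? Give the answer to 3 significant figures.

Each tank obeys Vᵢ dCᵢ/dt = Q(Cᵢ₋₁ − Cᵢ), so τᵢ = Vᵢ/Q.
τ₁ = 862/34.1 = 25.279 min; τ₂ = 1230/34.1 = 36.070 min.
Tank 1: C₁ = C_in(1 − e^(−t/τ₁)). Tank 2 (τ₁ ≠ τ₂): C₂ = C_in[1 − (τ₁ e^(−t/τ₁) − τ₂ e^(−t/τ₂))/(τ₁ − τ₂)].
At t = 31.3: e^(−t/τ₁) = 0.28991, e^(−t/τ₂) = 0.41990.
C₂ = 1.55·[1 − (25.279·0.28991 − 36.070·0.41990)/(-10.792)] = 1.55·0.27561 = 0.42720 g/L.

0.427 g/L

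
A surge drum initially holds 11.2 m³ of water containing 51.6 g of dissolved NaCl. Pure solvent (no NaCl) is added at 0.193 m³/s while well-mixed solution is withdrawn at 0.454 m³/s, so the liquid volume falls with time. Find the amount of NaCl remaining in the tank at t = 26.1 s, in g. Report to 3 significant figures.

10.1 g

Let m(t) be the amount of NaCl. Volume: V(t) = V₀ + (Q_in − Q_out) t = 11.2 − 0.26100 t; V(26.1) = 4.3879 m³.
Solute balance: dm/dt = 0 − Q_out C = −Q_out m/V(t).
dm/m = −Q_out dt/(V₀ − 0.26100 t); integrating gives ln(m/m₀) = −(Q_out/(Q_in−Q_out)) ln(V/V₀).
m = m₀ (V₀/V)^(Q_out/(Q_in−Q_out)) = 51.6 × (11.2/4.3879)^(-1.7395) = 10.110 g.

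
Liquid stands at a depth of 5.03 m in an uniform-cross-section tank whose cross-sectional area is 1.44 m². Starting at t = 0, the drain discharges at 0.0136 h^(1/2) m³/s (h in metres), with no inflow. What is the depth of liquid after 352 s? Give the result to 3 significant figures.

With no inflow, A dh/dt = −0.0136 √h.
This is separable: 2 d(√h)/dt = −0.0136/A, so √h = √h₀ − (0.0136/(2A)) t.
√h = √5.03 − 0.0136·352/(2·1.44) = 2.2428 − 1.6622 = 0.58054.
h = 0.58054² = 0.33703 m.

0.337 m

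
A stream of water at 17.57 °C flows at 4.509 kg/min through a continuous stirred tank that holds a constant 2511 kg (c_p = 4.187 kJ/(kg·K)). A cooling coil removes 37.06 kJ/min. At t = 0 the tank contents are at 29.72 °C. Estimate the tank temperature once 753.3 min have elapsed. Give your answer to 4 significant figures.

19.26 °C

M c_p dT/dt = ṁ c_p (T_in − T) − Q̇.
Rearrange: dT/dt = (T_ss − T)/τ with τ = M/ṁ = 556.886 min and T_ss = T_in − Q̇/(ṁ c_p) = 15.6070 °C.
Solution: T(t) = T_ss + (T₀ − T_ss) e^(−t/τ).
T(753.3) = 15.6070 + (14.1130)·e^(−753.3/556.886) = 15.6070 + (14.1130)·0.258541 = 19.2558 °C.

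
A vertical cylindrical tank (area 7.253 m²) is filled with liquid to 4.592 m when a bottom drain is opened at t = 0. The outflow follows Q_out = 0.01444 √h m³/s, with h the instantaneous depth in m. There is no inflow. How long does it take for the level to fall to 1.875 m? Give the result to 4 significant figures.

777.1 s

A dh/dt = −Q_out = −0.01444 √h.
Separate and integrate: 2(√h − √h₀) = −(0.01444/A) t.
t = 2A(√h₀ − √h)/0.01444 = 2·7.253·(√4.592 − √1.875)/0.01444
  = 14.5060 × (2.14290 − 1.36931) / 0.01444 = 777.125 s.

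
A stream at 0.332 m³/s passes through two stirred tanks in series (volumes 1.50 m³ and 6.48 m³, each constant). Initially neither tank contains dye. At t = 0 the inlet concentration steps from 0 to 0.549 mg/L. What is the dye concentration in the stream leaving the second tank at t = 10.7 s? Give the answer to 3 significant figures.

0.152 mg/L

Time constants: τᵢ = Vᵢ/Q for each well-mixed tank.
τ₁ = 1.50/0.332 = 4.5181 s; τ₂ = 6.48/0.332 = 19.518 s.
Tank 1: C₁ = C_in(1 − e^(−t/τ₁)). Tank 2 (τ₁ ≠ τ₂): C₂ = C_in[1 − (τ₁ e^(−t/τ₁) − τ₂ e^(−t/τ₂))/(τ₁ − τ₂)].
At t = 10.7: e^(−t/τ₁) = 0.093643, e^(−t/τ₂) = 0.57798.
C₂ = 0.549·[1 − (4.5181·0.093643 − 19.518·0.57798)/(-15.000)] = 0.549·0.27613 = 0.15160 mg/L.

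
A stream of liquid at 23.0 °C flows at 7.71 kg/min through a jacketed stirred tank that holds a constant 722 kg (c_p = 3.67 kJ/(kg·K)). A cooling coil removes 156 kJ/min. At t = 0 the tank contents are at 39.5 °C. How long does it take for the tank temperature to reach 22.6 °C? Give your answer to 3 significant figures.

137 min

M c_p dT/dt = ṁ c_p (T_in − T) − Q̇.
τ = M/ṁ = 93.645 min; T_ss = T_in − Q̇/(ṁ c_p) = 17.487 °C.
T(t) = T_ss + (T₀ − T_ss) e^(−t/τ). Set T = 22.6:
e^(−t/τ) = (22.6 − 17.487)/(39.5 − 17.487) = 0.23228
t = −93.645 · ln(0.23228) = 136.70 min.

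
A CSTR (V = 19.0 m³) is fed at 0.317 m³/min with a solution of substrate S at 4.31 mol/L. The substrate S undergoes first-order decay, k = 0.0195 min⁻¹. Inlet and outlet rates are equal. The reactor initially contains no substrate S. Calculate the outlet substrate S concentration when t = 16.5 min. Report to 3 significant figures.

Species balance: V dC/dt = Q C_in − Q C − k V C.
This is linear with rate a = Q/V + k = 0.036184 min⁻¹.
C_ss = Q C_in/(Q + kV) = 1.9873 mol/L; C(t) = C_ss + (C₀ − C_ss) e^(−a t).
C(16.5) = 1.9873 + (-1.9873)·e^(−0.036184·16.5) = 1.9873 + (-1.9873)·0.55044 = 0.89341 mol/L.

0.893 mol/L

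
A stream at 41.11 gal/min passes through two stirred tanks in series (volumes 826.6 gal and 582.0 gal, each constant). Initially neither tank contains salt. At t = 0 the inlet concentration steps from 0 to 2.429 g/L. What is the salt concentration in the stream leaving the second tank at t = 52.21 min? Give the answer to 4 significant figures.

Time constants: τᵢ = Vᵢ/Q for each well-mixed tank.
τ₁ = 826.6/41.11 = 20.1070 min; τ₂ = 582.0/41.11 = 14.1571 min.
Solving the cascade with C₁(0)=C₂(0)=0 gives C₂(t) = C_in[1 − (τ₁ e^(−t/τ₁) − τ₂ e^(−t/τ₂))/(τ₁ − τ₂)].
At t = 52.21: e^(−t/τ₁) = 0.0745262, e^(−t/τ₂) = 0.0250247.
C₂ = 2.429·[1 − (20.1070·0.0745262 − 14.1571·0.0250247)/(5.94989)] = 2.429·0.807690 = 1.96188 g/L.

1.962 g/L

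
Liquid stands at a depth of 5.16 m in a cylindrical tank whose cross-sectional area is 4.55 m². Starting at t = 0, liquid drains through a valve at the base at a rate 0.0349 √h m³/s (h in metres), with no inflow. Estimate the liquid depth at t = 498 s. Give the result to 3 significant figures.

With no inflow, A dh/dt = −0.0349 √h.
This is separable: 2 d(√h)/dt = −0.0349/A, so √h = √h₀ − (0.0349/(2A)) t.
√h = √5.16 − 0.0349·498/(2·4.55) = 2.2716 − 1.9099 = 0.36165.
h = 0.36165² = 0.13079 m.

0.131 m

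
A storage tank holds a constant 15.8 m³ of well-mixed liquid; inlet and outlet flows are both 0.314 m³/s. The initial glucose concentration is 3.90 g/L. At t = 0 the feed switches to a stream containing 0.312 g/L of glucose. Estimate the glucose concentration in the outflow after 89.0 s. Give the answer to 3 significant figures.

0.924 g/L

Species balance on the tank: V dC/dt = Q(C_in − C).
Rewrite as dC/dt + C/τ = C_in/τ, τ = V/Q = 50.318 s.
C approaches C_in exponentially: C(t) = C_in + (C₀ − C_in) e^(−t/τ).
C(89.0) = 0.312 + (3.90 − 0.312)·e^(−89.0/50.318) = 0.312 + (3.5880)·0.17055 = 0.92393 g/L.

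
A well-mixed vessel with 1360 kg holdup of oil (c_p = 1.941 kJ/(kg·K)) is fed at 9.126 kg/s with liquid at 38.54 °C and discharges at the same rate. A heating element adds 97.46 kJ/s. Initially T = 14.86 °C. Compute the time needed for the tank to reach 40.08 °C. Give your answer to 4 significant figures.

297.6 s

M c_p dT/dt = ṁ c_p (T_in − T) + Q̇.
τ = M/ṁ = 149.025 s; T_ss = T_in + Q̇/(ṁ c_p) = 44.0420 °C.
T(t) = T_ss + (T₀ − T_ss) e^(−t/τ). Set T = 40.08:
e^(−t/τ) = (40.08 − 44.0420)/(14.86 − 44.0420) = 0.135769
t = −149.025 · ln(0.135769) = 297.573 s.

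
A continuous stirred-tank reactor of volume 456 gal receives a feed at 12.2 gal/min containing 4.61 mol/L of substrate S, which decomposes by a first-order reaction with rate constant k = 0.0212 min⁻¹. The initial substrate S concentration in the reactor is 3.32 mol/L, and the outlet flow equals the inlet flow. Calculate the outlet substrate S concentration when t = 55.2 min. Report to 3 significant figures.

Species balance: V dC/dt = Q C_in − Q C − k V C.
dC/dt = (Q/V) C_in − (Q/V + k) C; effective rate a = Q/V + k = 0.026754 + 0.0212 = 0.047954 min⁻¹.
C_ss = Q C_in/(Q + kV) = 2.5720 mol/L; C(t) = C_ss + (C₀ − C_ss) e^(−a t).
C(55.2) = 2.5720 + (0.74802)·e^(−0.047954·55.2) = 2.5720 + (0.74802)·0.070858 = 2.6250 mol/L.

2.62 mol/L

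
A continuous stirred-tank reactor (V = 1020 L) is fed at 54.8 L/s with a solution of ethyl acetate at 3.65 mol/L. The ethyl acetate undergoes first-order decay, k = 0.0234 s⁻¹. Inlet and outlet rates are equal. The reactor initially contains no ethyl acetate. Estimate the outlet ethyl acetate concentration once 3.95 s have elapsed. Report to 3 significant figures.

Species balance: V dC/dt = Q C_in − Q C − k V C.
This is linear with rate a = Q/V + k = 0.077125 s⁻¹.
C_ss = Q C_in/(Q + kV) = 2.5426 mol/L; C(t) = C_ss + (C₀ − C_ss) e^(−a t).
C(3.95) = 2.5426 + (-2.5426)·e^(−0.077125·3.95) = 2.5426 + (-2.5426)·0.73738 = 0.66772 mol/L.

0.668 mol/L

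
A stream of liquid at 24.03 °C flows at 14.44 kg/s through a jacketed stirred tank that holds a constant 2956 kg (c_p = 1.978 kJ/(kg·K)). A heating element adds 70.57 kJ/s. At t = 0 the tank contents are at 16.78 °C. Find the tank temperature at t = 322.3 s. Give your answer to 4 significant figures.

Heat balance on the well-mixed liquid: M c_p dT/dt = ṁ c_p (T_in − T) + 70.57.
Rearrange: dT/dt = (T_ss − T)/τ with τ = M/ṁ = 204.709 s and T_ss = T_in + Q̇/(ṁ c_p) = 26.5007 °C.
Integrating: T(t) = T_ss + (T₀ − T_ss) e^(−t/τ).
T(322.3) = 26.5007 + (-9.72074)·e^(−322.3/204.709) = 26.5007 + (-9.72074)·0.207126 = 24.4873 °C.

24.49 °C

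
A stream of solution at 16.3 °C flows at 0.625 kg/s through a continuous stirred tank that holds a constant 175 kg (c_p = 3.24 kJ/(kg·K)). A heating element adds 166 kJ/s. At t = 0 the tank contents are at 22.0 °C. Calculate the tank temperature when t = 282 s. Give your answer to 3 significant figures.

70.4 °C

M c_p dT/dt = ṁ c_p (T_in − T) + Q̇.
τ = M/ṁ = 280.00 s; T_ss = T_in + Q̇/(ṁ c_p) = 16.3 + 166/(0.625·3.24) = 98.275 °C.
Integrating: T(t) = T_ss + (T₀ − T_ss) e^(−t/τ).
T(282) = 98.275 + (-76.275)·e^(−282/280.00) = 98.275 + (-76.275)·0.36526 = 70.415 °C.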